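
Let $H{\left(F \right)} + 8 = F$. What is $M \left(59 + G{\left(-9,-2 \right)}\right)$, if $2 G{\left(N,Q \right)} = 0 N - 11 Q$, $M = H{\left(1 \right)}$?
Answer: $-490$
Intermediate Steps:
$H{\left(F \right)} = -8 + F$
$M = -7$ ($M = -8 + 1 = -7$)
$G{\left(N,Q \right)} = - \frac{11 Q}{2}$ ($G{\left(N,Q \right)} = \frac{0 N - 11 Q}{2} = \frac{0 - 11 Q}{2} = \frac{\left(-11\right) Q}{2} = - \frac{11 Q}{2}$)
$M \left(59 + G{\left(-9,-2 \right)}\right) = - 7 \left(59 - -11\right) = - 7 \left(59 + 11\right) = \left(-7\right) 70 = -490$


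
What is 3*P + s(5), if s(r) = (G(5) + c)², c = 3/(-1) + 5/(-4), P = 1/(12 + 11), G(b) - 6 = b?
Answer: 16815/368 ≈ 45.693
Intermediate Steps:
G(b) = 6 + b
P = 1/23 ≈ 0.043478
c = -17/4 (c = 3*(-1) + 5*(-¼) = -3 - 5/4 = -17/4 ≈ -4.2500)
s(r) = 729/16 (s(r) = ((6 + 5) - 17/4)² = (11 - 17/4)² = (27/4)² = 729/16)
3*P + s(5) = 3*(1/23) + 729/16 = 3/23 + 729/16 = 16815/368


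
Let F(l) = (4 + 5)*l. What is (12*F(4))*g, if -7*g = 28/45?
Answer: -192/5 ≈ -38.400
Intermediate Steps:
F(l) = 9*l
g = -4/45 ≈ -0.088889
(12*F(4))*g = (12*(9*4))*(-4/45) = (12*36)*(-4/45) = 432*(-4/45) = -192/5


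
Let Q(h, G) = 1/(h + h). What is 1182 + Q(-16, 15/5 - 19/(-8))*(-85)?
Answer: 37909/32 ≈ 1184.7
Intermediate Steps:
Q(h, G) = 1/(2*h)
1182 + Q(-16, 15/5 - 19/(-8))*(-85) = 1182 + ((1/2)/(-16))*(-85) = 1182 + ((1/2)*(-1/16))*(-85) = 1182 - 1/32*(-85) = 1182 + 85/32 = 37909/32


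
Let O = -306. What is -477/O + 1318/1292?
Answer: 49/19 ≈ 2.5789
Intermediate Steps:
-477/O + 1318/1292 = -477/(-306) + 1318/1292 = -477*(-1/306) + 1318*(1/1292) = 53/34 + 659/646 = 49/19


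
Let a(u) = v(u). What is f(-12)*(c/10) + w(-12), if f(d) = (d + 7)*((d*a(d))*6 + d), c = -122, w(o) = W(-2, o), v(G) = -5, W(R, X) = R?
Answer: 21226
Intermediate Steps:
w(o) = -2
a(u) = -5
f(d) = -29*d*(7 + d) (f(d) = (d + 7)*((d*(-5))*6 + d) = (7 + d)*(-5*d*6 + d) = (7 + d)*(-30*d + d) = (7 + d)*(-29*d) = -29*d*(7 + d))
f(-12)*(c/10) + w(-12) = (29*(-12)*(-7 - 1*(-12)))*(-122/10) - 2 = (29*(-12)*(-7 + 12))*(-122*⅒) - 2 = (29*(-12)*5)*(-61/5) - 2 = -1740*(-61/5) - 2 = 21228 - 2 = 21226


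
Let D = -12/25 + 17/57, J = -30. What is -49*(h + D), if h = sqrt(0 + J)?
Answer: 12691/1425 - 49*I*sqrt(30) ≈ 8.906 - 268.38*I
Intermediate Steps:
D = -259/1425 (D = -12*1/25 + 17*(1/57) = -12/25 + 17/57 = -259/1425 ≈ -0.18175)
h = I*sqrt(30) (h = sqrt(0 - 30) = sqrt(-30) = I*sqrt(30) ≈ 5.4772*I)
-49*(h + D) = -49*(I*sqrt(30) - 259/1425) = -49*(-259/1425 + I*sqrt(30)) = 12691/1425 - 49*I*sqrt(30)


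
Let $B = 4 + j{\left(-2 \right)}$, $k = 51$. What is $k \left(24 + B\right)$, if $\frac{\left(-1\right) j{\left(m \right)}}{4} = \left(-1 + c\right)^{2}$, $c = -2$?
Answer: $-408$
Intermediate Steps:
$j{\left(m \right)} = -36$ ($j{\left(m \right)} = - 4 \left(-1 - 2\right)^{2} = - 4 \left(-3\right)^{2} = \left(-4\right) 9 = -36$)
$B = -32$ ($B = 4 - 36 = -32$)
$k \left(24 + B\right) = 51 \left(24 - 32\right) = 51 \left(-8\right) = -408$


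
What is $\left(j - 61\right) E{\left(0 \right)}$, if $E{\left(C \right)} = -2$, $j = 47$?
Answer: $28$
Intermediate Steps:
$\left(j - 61\right) E{\left(0 \right)} = \left(47 - 61\right) \left(-2\right) = \left(-14\right) \left(-2\right) = 28$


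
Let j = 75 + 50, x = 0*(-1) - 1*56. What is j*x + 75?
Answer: -6925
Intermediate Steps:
x = -56 (x = 0 - 56 = -56)
j = 125
j*x + 75 = 125*(-56) + 75 = -7000 + 75 = -6925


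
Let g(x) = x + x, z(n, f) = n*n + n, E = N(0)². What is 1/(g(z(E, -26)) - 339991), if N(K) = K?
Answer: -1/339991 ≈ -2.9413e-6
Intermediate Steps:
E = 0 (E = 0² = 0)
z(n, f) = n + n² (z(n, f) = n² + n = n + n²)
g(x) = 2*x
1/(g(z(E, -26)) - 339991) = 1/(2*(0*(1 + 0)) - 339991) = 1/(2*(0*1) - 339991) = 1/(2*0 - 339991) = 1/(0 - 339991) = 1/(-339991) = -1/339991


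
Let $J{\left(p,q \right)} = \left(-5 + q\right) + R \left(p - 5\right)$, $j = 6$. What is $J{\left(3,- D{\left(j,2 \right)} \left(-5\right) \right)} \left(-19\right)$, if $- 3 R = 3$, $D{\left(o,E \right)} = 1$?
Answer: $-38$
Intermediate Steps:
$R = -1$ ($R = \left(- \frac{1}{3}\right) 3 = -1$)
$J{\left(p,q \right)} = q - p$ ($J{\left(p,q \right)} = \left(-5 + q\right) - \left(p - 5\right) = \left(-5 + q\right) - \left(-5 + p\right) = q - p$)
$J{\left(3,- D{\left(j,2 \right)} \left(-5\right) \right)} \left(-19\right) = \left(\left(-1\right) 1 \left(-5\right) - 3\right) \left(-19\right) = \left(\left(-1\right) \left(-5\right) - 3\right) \left(-19\right) = \left(5 - 3\right) \left(-19\right) = 2 \left(-19\right) = -38$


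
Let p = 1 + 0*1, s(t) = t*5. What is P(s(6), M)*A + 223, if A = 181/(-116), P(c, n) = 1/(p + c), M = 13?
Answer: 801727/3596 ≈ 222.95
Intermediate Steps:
s(t) = 5*t
p = 1 (p = 1 + 0 = 1)
P(c, n) = 1/(1 + c)
A = -181/116 (A = 181*(-1/116) = -181/116 ≈ -1.5603)
P(s(6), M)*A + 223 = -181/116/(1 + 5*6) + 223 = -181/116/(1 + 30) + 223 = -181/116/31 + 223 = (1/31)*(-181/116) + 223 = -181/3596 + 223 = 801727/3596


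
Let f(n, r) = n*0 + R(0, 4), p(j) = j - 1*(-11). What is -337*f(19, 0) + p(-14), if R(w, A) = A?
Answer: -1351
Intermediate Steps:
p(j) = 11 + j (p(j) = j + 11 = 11 + j)
f(n, r) = 4 (f(n, r) = n*0 + 4 = 0 + 4 = 4)
-337*f(19, 0) + p(-14) = -337*4 + (11 - 14) = -1348 - 3 = -1351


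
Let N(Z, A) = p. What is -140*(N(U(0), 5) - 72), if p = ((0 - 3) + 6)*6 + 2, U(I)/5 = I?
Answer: 7280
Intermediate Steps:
U(I) = 5*I
p = 20 (p = (-3 + 6)*6 + 2 = 3*6 + 2 = 18 + 2 = 20)
N(Z, A) = 20
-140*(N(U(0), 5) - 72) = -140*(20 - 72) = -140*(-52) = 7280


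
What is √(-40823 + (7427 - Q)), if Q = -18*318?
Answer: 2*I*√6918 ≈ 166.35*I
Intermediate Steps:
Q = -5724
√(-40823 + (7427 - Q)) = √(-40823 + (7427 - 1*(-5724))) = √(-40823 + (7427 + 5724)) = √(-40823 + 13151) = √(-27672) = 2*I*√6918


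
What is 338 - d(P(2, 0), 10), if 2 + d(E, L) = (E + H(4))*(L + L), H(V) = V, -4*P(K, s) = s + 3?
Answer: 275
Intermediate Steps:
P(K, s) = -¾ - s/4 (P(K, s) = -(s + 3)/4 = -(3 + s)/4 = -¾ - s/4)
d(E, L) = -2 + 2*L*(4 + E) (d(E, L) = -2 + (E + 4)*(L + L) = -2 + (4 + E)*(2*L) = -2 + 2*L*(4 + E))
338 - d(P(2, 0), 10) = 338 - (-2 + 8*10 + 2*(-¾ - ¼*0)*10) = 338 - (-2 + 80 + 2*(-¾ + 0)*10) = 338 - (-2 + 80 + 2*(-¾)*10) = 338 - (-2 + 80 - 15) = 338 - 1*63 = 338 - 63 = 275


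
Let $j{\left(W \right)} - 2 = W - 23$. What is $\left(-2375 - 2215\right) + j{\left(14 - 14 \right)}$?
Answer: $-4611$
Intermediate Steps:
$j{\left(W \right)} = -21 + W$ ($j{\left(W \right)} = 2 + \left(W - 23\right) = 2 + \left(-23 + W\right) = -21 + W$)
$\left(-2375 - 2215\right) + j{\left(14 - 14 \right)} = \left(-2375 - 2215\right) + \left(-21 + \left(14 - 14\right)\right) = -4590 + \left(-21 + \left(14 - 14\right)\right) = -4590 + \left(-21 + 0\right) = -4590 - 21 = -4611$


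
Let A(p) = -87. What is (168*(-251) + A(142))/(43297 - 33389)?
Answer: -42255/9908 ≈ -4.2647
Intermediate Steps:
(168*(-251) + A(142))/(43297 - 33389) = (168*(-251) - 87)/(43297 - 33389) = (-42168 - 87)/9908 = -42255*1/9908 = -42255/9908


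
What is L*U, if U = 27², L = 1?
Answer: 729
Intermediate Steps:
U = 729
L*U = 1*729 = 729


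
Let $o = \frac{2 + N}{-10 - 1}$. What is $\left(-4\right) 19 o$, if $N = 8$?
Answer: $\frac{760}{11} \approx 69.091$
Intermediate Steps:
$o = - \frac{10}{11}$ ($o = \frac{2 + 8}{-10 - 1} = \frac{10}{-11} = 10 \left(- \frac{1}{11}\right) = - \frac{10}{11} \approx -0.90909$)
$\left(-4\right) 19 o = \left(-4\right) 19 \left(- \frac{10}{11}\right) = \left(-76\right) \left(- \frac{10}{11}\right) = \frac{760}{11}$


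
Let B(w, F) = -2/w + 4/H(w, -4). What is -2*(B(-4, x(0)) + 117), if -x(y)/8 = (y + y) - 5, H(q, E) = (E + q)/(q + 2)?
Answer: -237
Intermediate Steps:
H(q, E) = (E + q)/(2 + q)
x(y) = 40 - 16*y (x(y) = -8*((y + y) - 5) = -8*(2*y - 5) = -8*(-5 + 2*y) = 40 - 16*y)
B(w, F) = -2/w + 4*(2 + w)/(-4 + w) (B(w, F) = -2/w + 4/(((-4 + w)/(2 + w))) = -2/w + 4*((2 + w)/(-4 + w)) = -2/w + 4*(2 + w)/(-4 + w))
-2*(B(-4, x(0)) + 117) = -2*(2*(4 + 2*(-4)**2 + 3*(-4))/(-4*(-4 - 4)) + 117) = -2*(2*(-1/4)*(4 + 2*16 - 12)/(-8) + 117) = -2*(2*(-1/4)*(-1/8)*(4 + 32 - 12) + 117) = -2*(2*(-1/4)*(-1/8)*24 + 117) = -2*(3/2 + 117) = -2*237/2 = -237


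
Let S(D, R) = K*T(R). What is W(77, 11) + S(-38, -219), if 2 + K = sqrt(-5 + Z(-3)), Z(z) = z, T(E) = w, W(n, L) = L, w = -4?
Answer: 19 - 8*I*sqrt(2) ≈ 19.0 - 11.314*I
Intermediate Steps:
T(E) = -4
K = -2 + 2*I*sqrt(2) (K = -2 + sqrt(-5 - 3) = -2 + sqrt(-8) = -2 + 2*I*sqrt(2) ≈ -2.0 + 2.8284*I)
S(D, R) = 8 - 8*I*sqrt(2) (S(D, R) = (-2 + 2*I*sqrt(2))*(-4) = 8 - 8*I*sqrt(2))
W(77, 11) + S(-38, -219) = 11 + (8 - 8*I*sqrt(2)) = 19 - 8*I*sqrt(2)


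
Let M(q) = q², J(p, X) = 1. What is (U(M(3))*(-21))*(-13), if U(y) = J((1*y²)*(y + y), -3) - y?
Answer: -2184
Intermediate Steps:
U(y) = 1 - y
(U(M(3))*(-21))*(-13) = ((1 - 1*3²)*(-21))*(-13) = ((1 - 1*9)*(-21))*(-13) = ((1 - 9)*(-21))*(-13) = -8*(-21)*(-13) = 168*(-13) = -2184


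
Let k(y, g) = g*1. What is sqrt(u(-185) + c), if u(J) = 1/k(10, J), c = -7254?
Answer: I*sqrt(248268335)/185 ≈ 85.17*I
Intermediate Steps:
k(y, g) = g
u(J) = 1/J
sqrt(u(-185) + c) = sqrt(1/(-185) - 7254) = sqrt(-1/185 - 7254) = sqrt(-1341991/185) = I*sqrt(248268335)/185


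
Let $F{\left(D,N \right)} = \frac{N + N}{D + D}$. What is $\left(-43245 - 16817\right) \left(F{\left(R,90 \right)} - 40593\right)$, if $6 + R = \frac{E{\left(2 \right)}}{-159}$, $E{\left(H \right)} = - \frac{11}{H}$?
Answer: $\frac{4626788539542}{1897} \approx 2.439 \cdot 10^{9}$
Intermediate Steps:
$R = - \frac{1897}{318}$ ($R = -6 + \frac{\left(-11\right) \frac{1}{2}}{-159} = -6 + \left(-11\right) \frac{1}{2} \left(- \frac{1}{159}\right) = -6 - - \frac{11}{318} = -6 + \frac{11}{318} = - \frac{1897}{318} \approx -5.9654$)
$F{\left(D,N \right)} = \frac{N}{D}$ ($F{\left(D,N \right)} = \frac{2 N}{2 D} = 2 N \frac{1}{2 D} = \frac{N}{D}$)
$\left(-43245 - 16817\right) \left(F{\left(R,90 \right)} - 40593\right) = \left(-43245 - 16817\right) \left(\frac{90}{- \frac{1897}{318}} - 40593\right) = - 60062 \left(90 \left(- \frac{318}{1897}\right) - 40593\right) = - 60062 \left(- \frac{28620}{1897} - 40593\right) = \left(-60062\right) \left(- \frac{77033541}{1897}\right) = \frac{4626788539542}{1897}$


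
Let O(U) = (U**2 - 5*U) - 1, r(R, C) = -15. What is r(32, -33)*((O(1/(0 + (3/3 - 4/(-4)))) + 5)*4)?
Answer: -105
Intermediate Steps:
O(U) = -1 + U**2 - 5*U
r(32, -33)*((O(1/(0 + (3/3 - 4/(-4)))) + 5)*4) = -15*((-1 + (1/(0 + (3/3 - 4/(-4))))**2 - 5/(0 + (3/3 - 4/(-4)))) + 5)*4 = -15*((-1 + (1/(0 + (3*(1/3) - 4*(-1/4))))**2 - 5/(0 + (3*(1/3) - 4*(-1/4)))) + 5)*4 = -15*((-1 + (1/(0 + (1 + 1)))**2 - 5/(0 + (1 + 1))) + 5)*4 = -15*((-1 + (1/(0 + 2))**2 - 5/(0 + 2)) + 5)*4 = -15*((-1 + (1/2)**2 - 5/2) + 5)*4 = -15*((-1 + (1/2)**2 - 5*1/2) + 5)*4 = -15*((-1 + 1/4 - 5/2) + 5)*4 = -15*(-13/4 + 5)*4 = -105*4/4 = -15*7 = -105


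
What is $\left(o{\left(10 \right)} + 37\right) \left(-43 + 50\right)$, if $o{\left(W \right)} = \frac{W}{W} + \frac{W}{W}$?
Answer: $273$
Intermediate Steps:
$o{\left(W \right)} = 2$ ($o{\left(W \right)} = 1 + 1 = 2$)
$\left(o{\left(10 \right)} + 37\right) \left(-43 + 50\right) = \left(2 + 37\right) \left(-43 + 50\right) = 39 \cdot 7 = 273$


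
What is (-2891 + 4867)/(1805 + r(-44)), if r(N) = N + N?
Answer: 1976/1717 ≈ 1.1508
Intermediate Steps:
r(N) = 2*N
(-2891 + 4867)/(1805 + r(-44)) = (-2891 + 4867)/(1805 + 2*(-44)) = 1976/(1805 - 88) = 1976/1717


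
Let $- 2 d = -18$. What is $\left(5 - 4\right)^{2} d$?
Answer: $9$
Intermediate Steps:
$d = 9$ ($d = \left(- \frac{1}{2}\right) \left(-18\right) = 9$)
$\left(5 - 4\right)^{2} d = \left(5 - 4\right)^{2} \cdot 9 = 1^{2} \cdot 9 = 1 \cdot 9 = 9$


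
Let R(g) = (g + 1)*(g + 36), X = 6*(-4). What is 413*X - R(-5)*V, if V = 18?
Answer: -7680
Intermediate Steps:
X = -24
R(g) = (1 + g)*(36 + g)
413*X - R(-5)*V = 413*(-24) - (36 + (-5)² + 37*(-5))*18 = -9912 - (36 + 25 - 185)*18 = -9912 - (-124)*18 = -9912 - 1*(-2232) = -9912 + 2232 = -7680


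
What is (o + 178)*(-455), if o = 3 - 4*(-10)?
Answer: -100555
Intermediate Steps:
o = 43 (o = 3 + 40 = 43)
(o + 178)*(-455) = (43 + 178)*(-455) = 221*(-455) = -100555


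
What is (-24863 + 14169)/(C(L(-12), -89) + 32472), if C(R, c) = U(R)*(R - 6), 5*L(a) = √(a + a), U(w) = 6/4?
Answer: -964331450/2927351031 + 53470*I*√6/8782053093 ≈ -0.32942 + 1.4914e-5*I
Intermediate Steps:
U(w) = 3/2 (U(w) = 6*(¼) = 3/2)
L(a) = √2*√a/5 (L(a) = √(a + a)/5 = √(2*a)/5 = (√2*√a)/5 = √2*√a/5)
C(R, c) = -9 + 3*R/2 (C(R, c) = 3*(R - 6)/2 = 3*(-6 + R)/2 = -9 + 3*R/2)
(-24863 + 14169)/(C(L(-12), -89) + 32472) = (-24863 + 14169)/((-9 + 3*(√2*√(-12)/5)/2) + 32472) = -10694/((-9 + 3*(√2*(2*I*√3)/5)/2) + 32472) = -10694/((-9 + 3*(2*I*√6/5)/2) + 32472) = -10694/((-9 + 3*I*√6/5) + 32472) = -10694/(32463 + 3*I*√6/5)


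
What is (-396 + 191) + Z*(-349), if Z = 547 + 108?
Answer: -228800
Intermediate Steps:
Z = 655
(-396 + 191) + Z*(-349) = (-396 + 191) + 655*(-349) = -205 - 228595 = -228800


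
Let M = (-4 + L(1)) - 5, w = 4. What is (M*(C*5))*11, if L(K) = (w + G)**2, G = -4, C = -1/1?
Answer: 495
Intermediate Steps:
C = -1 (C = -1*1 = -1)
L(K) = 0 (L(K) = (4 - 4)**2 = 0**2 = 0)
M = -9 (M = (-4 + 0) - 5 = -4 - 5 = -9)
(M*(C*5))*11 = -(-9)*5*11 = -9*(-5)*11 = 45*11 = 495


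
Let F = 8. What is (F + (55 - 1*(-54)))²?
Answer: 13689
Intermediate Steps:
(F + (55 - 1*(-54)))² = (8 + (55 - 1*(-54)))² = (8 + (55 + 54))² = (8 + 109)² = 117² = 13689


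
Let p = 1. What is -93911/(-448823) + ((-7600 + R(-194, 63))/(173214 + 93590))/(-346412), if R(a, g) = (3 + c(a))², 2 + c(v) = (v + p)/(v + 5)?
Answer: 77511388553681224609/370445211746477940996 ≈ 0.20924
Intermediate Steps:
c(v) = -2 + (1 + v)/(5 + v) (c(v) = -2 + (v + 1)/(v + 5) = -2 + (1 + v)/(5 + v))
R(a, g) = (3 + (-9 - a)/(5 + a))²
-93911/(-448823) + ((-7600 + R(-194, 63))/(173214 + 93590))/(-346412) = -93911/(-448823) + ((-7600 + 4*(3 - 194)²/(5 - 194)²)/(173214 + 93590))/(-346412) = -93911*(-1/448823) + ((-7600 + 4*(-191)²/(-189)²)/266804)*(-1/346412) = 93911/448823 + ((-7600 + 4*36481*(1/35721))*(1/266804))*(-1/346412) = 93911/448823 + ((-7600 + 145924/35721)*(1/266804))*(-1/346412) = 93911/448823 - 271333676/35721*1/266804*(-1/346412) = 93911/448823 - 67833419/2382626421*(-1/346412) = 93911/448823 + 67833419/825370383751452 = 77511388553681224609/370445211746477940996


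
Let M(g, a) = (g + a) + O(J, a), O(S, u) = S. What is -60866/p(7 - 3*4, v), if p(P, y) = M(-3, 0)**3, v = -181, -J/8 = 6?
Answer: 60866/132651 ≈ 0.45884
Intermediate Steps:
J = -48 (J = -8*6 = -48)
M(g, a) = -48 + a + g (M(g, a) = (g + a) - 48 = (a + g) - 48 = -48 + a + g)
p(P, y) = -132651 (p(P, y) = (-48 + 0 - 3)**3 = (-51)**3 = -132651)
-60866/p(7 - 3*4, v) = -60866/(-132651) = -60866*(-1/132651) = 60866/132651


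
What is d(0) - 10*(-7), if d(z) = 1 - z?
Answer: 71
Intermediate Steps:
d(0) - 10*(-7) = (1 - 1*0) - 10*(-7) = (1 + 0) + 70 = 1 + 70 = 71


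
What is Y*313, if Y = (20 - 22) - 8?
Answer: -3130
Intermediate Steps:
Y = -10 (Y = -2 - 8 = -10)
Y*313 = -10*313 = -3130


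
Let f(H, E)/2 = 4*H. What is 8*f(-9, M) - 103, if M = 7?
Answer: -679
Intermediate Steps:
f(H, E) = 8*H (f(H, E) = 2*(4*H) = 8*H)
8*f(-9, M) - 103 = 8*(8*(-9)) - 103 = 8*(-72) - 103 = -576 - 103 = -679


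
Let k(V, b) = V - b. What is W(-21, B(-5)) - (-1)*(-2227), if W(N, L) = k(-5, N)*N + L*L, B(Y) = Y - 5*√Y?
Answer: -2663 + 50*I*√5 ≈ -2663.0 + 111.8*I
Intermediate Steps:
W(N, L) = L² + N*(-5 - N) (W(N, L) = (-5 - N)*N + L*L = N*(-5 - N) + L² = L² + N*(-5 - N))
W(-21, B(-5)) - (-1)*(-2227) = ((-5 - 5*I*√5)² - 1*(-21)*(5 - 21)) - (-1)*(-2227) = ((-5 - 5*I*√5)² - 1*(-21)*(-16)) - 1*2227 = ((-5 - 5*I*√5)² - 336) - 2227 = (-336 + (-5 - 5*I*√5)²) - 2227 = -2563 + (-5 - 5*I*√5)²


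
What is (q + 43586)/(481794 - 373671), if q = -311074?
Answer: -267488/108123 ≈ -2.4739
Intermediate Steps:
(q + 43586)/(481794 - 373671) = (-311074 + 43586)/(481794 - 373671) = -267488/108123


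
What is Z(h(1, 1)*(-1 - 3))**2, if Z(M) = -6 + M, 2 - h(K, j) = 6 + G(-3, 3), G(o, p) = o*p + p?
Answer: 196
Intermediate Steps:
G(o, p) = p + o*p
h(K, j) = 2 (h(K, j) = 2 - (6 + 3*(1 - 3)) = 2 - (6 + 3*(-2)) = 2 - (6 - 6) = 2 - 1*0 = 2 + 0 = 2)
Z(h(1, 1)*(-1 - 3))**2 = (-6 + 2*(-1 - 3))**2 = (-6 + 2*(-4))**2 = (-6 - 8)**2 = (-14)**2 = 196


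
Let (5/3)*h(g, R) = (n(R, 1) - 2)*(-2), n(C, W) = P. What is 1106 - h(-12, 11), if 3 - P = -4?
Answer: 1112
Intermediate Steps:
P = 7 (P = 3 - 1*(-4) = 3 + 4 = 7)
n(C, W) = 7
h(g, R) = -6 (h(g, R) = 3*((7 - 2)*(-2))/5 = 3*(5*(-2))/5 = (⅗)*(-10) = -6)
1106 - h(-12, 11) = 1106 - 1*(-6) = 1106 + 6 = 1112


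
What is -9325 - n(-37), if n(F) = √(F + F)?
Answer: -9325 - I*√74 ≈ -9325.0 - 8.6023*I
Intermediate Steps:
n(F) = √2*√F (n(F) = √(2*F) = √2*√F)
-9325 - n(-37) = -9325 - √2*√(-37) = -9325 - √2*I*√37 = -9325 - I*√74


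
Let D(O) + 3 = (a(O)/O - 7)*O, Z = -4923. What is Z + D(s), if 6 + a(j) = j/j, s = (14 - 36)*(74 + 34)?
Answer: 11701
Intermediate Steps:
s = -2376 (s = -22*108 = -2376)
a(j) = -5 (a(j) = -6 + j/j = -6 + 1 = -5)
D(O) = -3 + O*(-7 - 5/O) (D(O) = -3 + (-5/O - 7)*O = -3 + (-7 - 5/O)*O = -3 + O*(-7 - 5/O))
Z + D(s) = -4923 + (-8 - 7*(-2376)) = -4923 + (-8 + 16632) = -4923 + 16624 = 11701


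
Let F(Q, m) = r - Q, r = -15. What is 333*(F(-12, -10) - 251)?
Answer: -84582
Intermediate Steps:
F(Q, m) = -15 - Q
333*(F(-12, -10) - 251) = 333*((-15 - 1*(-12)) - 251) = 333*((-15 + 12) - 251) = 333*(-3 - 251) = 333*(-254) = -84582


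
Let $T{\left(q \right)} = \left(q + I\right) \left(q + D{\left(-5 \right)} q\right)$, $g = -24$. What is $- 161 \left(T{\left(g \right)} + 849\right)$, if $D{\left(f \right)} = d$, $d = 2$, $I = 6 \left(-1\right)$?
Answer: $-484449$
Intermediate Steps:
$I = -6$
$D{\left(f \right)} = 2$
$T{\left(q \right)} = 3 q \left(-6 + q\right)$ ($T{\left(q \right)} = \left(q - 6\right) \left(q + 2 q\right) = \left(-6 + q\right) 3 q = 3 q \left(-6 + q\right)$)
$- 161 \left(T{\left(g \right)} + 849\right) = - 161 \left(3 \left(-24\right) \left(-6 - 24\right) + 849\right) = - 161 \left(3 \left(-24\right) \left(-30\right) + 849\right) = - 161 \left(2160 + 849\right) = \left(-161\right) 3009 = -484449$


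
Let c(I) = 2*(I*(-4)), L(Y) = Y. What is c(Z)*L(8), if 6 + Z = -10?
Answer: 1024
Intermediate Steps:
Z = -16 (Z = -6 - 10 = -16)
c(I) = -8*I (c(I) = 2*(-4*I) = -8*I)
c(Z)*L(8) = -8*(-16)*8 = 128*8 = 1024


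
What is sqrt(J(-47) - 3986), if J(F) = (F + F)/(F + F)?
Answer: I*sqrt(3985) ≈ 63.127*I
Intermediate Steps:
J(F) = 1 (J(F) = (2*F)/((2*F)) = (2*F)*(1/(2*F)) = 1)
sqrt(J(-47) - 3986) = sqrt(1 - 3986) = sqrt(-3985) = I*sqrt(3985)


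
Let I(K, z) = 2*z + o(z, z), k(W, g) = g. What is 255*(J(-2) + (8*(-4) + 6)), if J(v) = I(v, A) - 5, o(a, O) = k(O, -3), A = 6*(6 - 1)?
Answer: 6630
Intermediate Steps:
A = 30 (A = 6*5 = 30)
o(a, O) = -3
I(K, z) = -3 + 2*z (I(K, z) = 2*z - 3 = -3 + 2*z)
J(v) = 52 (J(v) = (-3 + 2*30) - 5 = (-3 + 60) - 5 = 57 - 5 = 52)
255*(J(-2) + (8*(-4) + 6)) = 255*(52 + (8*(-4) + 6)) = 255*(52 + (-32 + 6)) = 255*(52 - 26) = 255*26 = 6630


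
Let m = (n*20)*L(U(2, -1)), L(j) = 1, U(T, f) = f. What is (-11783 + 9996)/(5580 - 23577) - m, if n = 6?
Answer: -2157853/17997 ≈ -119.90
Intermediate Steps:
m = 120 (m = (6*20)*1 = 120*1 = 120)
(-11783 + 9996)/(5580 - 23577) - m = (-11783 + 9996)/(5580 - 23577) - 1*120 = -1787/(-17997) - 120 = -1787*(-1/17997) - 120 = 1787/17997 - 120 = -2157853/17997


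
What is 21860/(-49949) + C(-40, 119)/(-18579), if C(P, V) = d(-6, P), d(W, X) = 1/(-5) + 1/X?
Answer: -5415009353/12373366280 ≈ -0.43763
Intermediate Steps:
d(W, X) = -1/5 + 1/X (d(W, X) = 1*(-1/5) + 1/X = -1/5 + 1/X)
C(P, V) = (5 - P)/(5*P)
21860/(-49949) + C(-40, 119)/(-18579) = 21860/(-49949) + ((1/5)*(5 - 1*(-40))/(-40))/(-18579) = 21860*(-1/49949) + ((1/5)*(-1/40)*(5 + 40))*(-1/18579) = -21860/49949 + ((1/5)*(-1/40)*45)*(-1/18579) = -21860/49949 - 9/40*(-1/18579) = -21860/49949 + 3/247720 = -5415009353/12373366280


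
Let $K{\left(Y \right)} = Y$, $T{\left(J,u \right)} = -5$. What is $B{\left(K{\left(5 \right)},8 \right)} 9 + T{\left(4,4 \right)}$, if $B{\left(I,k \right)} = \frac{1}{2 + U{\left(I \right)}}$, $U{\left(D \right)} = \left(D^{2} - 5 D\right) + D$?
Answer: $- \frac{26}{7} \approx -3.7143$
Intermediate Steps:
$U{\left(D \right)} = D^{2} - 4 D$
$B{\left(I,k \right)} = \frac{1}{2 + I \left(-4 + I\right)}$
$B{\left(K{\left(5 \right)},8 \right)} 9 + T{\left(4,4 \right)} = \frac{1}{2 + 5 \left(-4 + 5\right)} 9 - 5 = \frac{1}{2 + 5 \cdot 1} \cdot 9 - 5 = \frac{1}{2 + 5} \cdot 9 - 5 = \frac{1}{7} \cdot 9 - 5 = \frac{9}{7} - 5 = - \frac{26}{7}$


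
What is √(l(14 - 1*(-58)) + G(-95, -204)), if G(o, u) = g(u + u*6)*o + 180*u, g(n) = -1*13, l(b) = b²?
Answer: I*√30301 ≈ 174.07*I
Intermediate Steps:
g(n) = -13
G(o, u) = -13*o + 180*u
√(l(14 - 1*(-58)) + G(-95, -204)) = √((14 - 1*(-58))² + (-13*(-95) + 180*(-204))) = √((14 + 58)² + (1235 - 36720)) = √(72² - 35485) = √(5184 - 35485) = √(-30301) = I*√30301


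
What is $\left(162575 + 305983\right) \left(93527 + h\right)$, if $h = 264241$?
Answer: $167635058544$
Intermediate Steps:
$\left(162575 + 305983\right) \left(93527 + h\right) = \left(162575 + 305983\right) \left(93527 + 264241\right) = 468558 \cdot 357768 = 167635058544$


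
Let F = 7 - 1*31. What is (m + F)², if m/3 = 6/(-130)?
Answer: 2461761/4225 ≈ 582.67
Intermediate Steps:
F = -24 (F = 7 - 31 = -24)
m = -9/65 (m = 3*(6/(-130)) = 3*(6*(-1/130)) = 3*(-3/65) = -9/65 ≈ -0.13846)
(m + F)² = (-9/65 - 24)² = (-1569/65)² = 2461761/4225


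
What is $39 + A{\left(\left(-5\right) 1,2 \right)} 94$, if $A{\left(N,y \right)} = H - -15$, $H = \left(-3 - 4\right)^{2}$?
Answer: $6055$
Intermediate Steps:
$H = 49$ ($H = \left(-7\right)^{2} = 49$)
$A{\left(N,y \right)} = 64$ ($A{\left(N,y \right)} = 49 - -15 = 49 + 15 = 64$)
$39 + A{\left(\left(-5\right) 1,2 \right)} 94 = 39 + 64 \cdot 94 = 39 + 6016 = 6055$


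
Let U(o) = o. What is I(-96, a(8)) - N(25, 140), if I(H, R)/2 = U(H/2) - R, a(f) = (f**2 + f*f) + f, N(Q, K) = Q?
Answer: -393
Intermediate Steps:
a(f) = f + 2*f**2 (a(f) = (f**2 + f**2) + f = 2*f**2 + f = f + 2*f**2)
I(H, R) = H - 2*R (I(H, R) = 2*(H/2 - R) = H - 2*R)
I(-96, a(8)) - N(25, 140) = (-96 - 16*(1 + 2*8)) - 1*25 = (-96 - 16*(1 + 16)) - 25 = (-96 - 16*17) - 25 = (-96 - 2*136) - 25 = (-96 - 272) - 25 = -368 - 25 = -393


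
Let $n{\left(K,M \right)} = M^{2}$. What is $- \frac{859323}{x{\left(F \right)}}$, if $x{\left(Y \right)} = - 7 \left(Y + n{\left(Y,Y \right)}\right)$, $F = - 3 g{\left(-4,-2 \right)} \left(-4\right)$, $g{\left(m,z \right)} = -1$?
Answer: $\frac{286441}{308} \approx 930.0$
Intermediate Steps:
$F = -12$ ($F = \left(-3\right) \left(-1\right) \left(-4\right) = 3 \left(-4\right) = -12$)
$x{\left(Y \right)} = - 7 Y - 7 Y^{2}$ ($x{\left(Y \right)} = - 7 \left(Y + Y^{2}\right) = - 7 Y - 7 Y^{2}$)
$- \frac{859323}{x{\left(F \right)}} = - \frac{859323}{7 \left(-12\right) \left(-1 - -12\right)} = - \frac{859323}{7 \left(-12\right) \left(-1 + 12\right)} = - \frac{859323}{7 \left(-12\right) 11} = - \frac{859323}{-924} = \left(-859323\right) \left(- \frac{1}{924}\right) = \frac{286441}{308}$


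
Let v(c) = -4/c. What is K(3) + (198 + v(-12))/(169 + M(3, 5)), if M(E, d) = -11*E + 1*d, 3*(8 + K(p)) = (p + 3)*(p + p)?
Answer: 2287/423 ≈ 5.4066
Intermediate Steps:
K(p) = -8 + 2*p*(3 + p)/3 (K(p) = -8 + ((p + 3)*(p + p))/3 = -8 + ((3 + p)*(2*p))/3 = -8 + (2*p*(3 + p))/3 = -8 + 2*p*(3 + p)/3)
M(E, d) = d - 11*E (M(E, d) = -11*E + d = d - 11*E)
K(3) + (198 + v(-12))/(169 + M(3, 5)) = (-8 + 2*3 + (⅔)*3²) + (198 - 4/(-12))/(169 + (5 - 11*3)) = (-8 + 6 + (⅔)*9) + (198 - 4*(-1/12))/(169 + (5 - 33)) = (-8 + 6 + 6) + (198 + ⅓)/(169 - 28) = 4 + (595/3)/141 = 4 + (595/3)*(1/141) = 4 + 595/423 = 2287/423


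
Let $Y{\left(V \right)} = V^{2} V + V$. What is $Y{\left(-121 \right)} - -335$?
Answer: $-1771347$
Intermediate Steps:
$Y{\left(V \right)} = V + V^{3}$ ($Y{\left(V \right)} = V^{3} + V = V + V^{3}$)
$Y{\left(-121 \right)} - -335 = \left(-121 + \left(-121\right)^{3}\right) - -335 = \left(-121 - 1771561\right) + 335 = -1771682 + 335 = -1771347$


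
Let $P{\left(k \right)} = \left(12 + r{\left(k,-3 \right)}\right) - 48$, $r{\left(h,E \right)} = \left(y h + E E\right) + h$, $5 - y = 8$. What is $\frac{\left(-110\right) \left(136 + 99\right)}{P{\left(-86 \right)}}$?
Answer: $- \frac{5170}{29} \approx -178.28$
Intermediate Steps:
$y = -3$ ($y = 5 - 8 = -3$)
$r{\left(h,E \right)} = E^{2} - 2 h$ ($r{\left(h,E \right)} = \left(- 3 h + E E\right) + h = \left(- 3 h + E^{2}\right) + h = \left(E^{2} - 3 h\right) + h = E^{2} - 2 h$)
$P{\left(k \right)} = -27 - 2 k$ ($P{\left(k \right)} = \left(12 - \left(-9 + 2 k\right)\right) - 48 = \left(21 - 2 k\right) - 48 = -27 - 2 k$)
$\frac{\left(-110\right) \left(136 + 99\right)}{P{\left(-86 \right)}} = \frac{\left(-110\right) \left(136 + 99\right)}{-27 - -172} = \frac{\left(-110\right) 235}{-27 + 172} = - \frac{25850}{145} = \left(-25850\right) \frac{1}{145} = - \frac{5170}{29}$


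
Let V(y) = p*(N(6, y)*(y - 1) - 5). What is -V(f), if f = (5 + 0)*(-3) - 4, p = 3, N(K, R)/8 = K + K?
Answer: 5775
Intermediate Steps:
N(K, R) = 16*K (N(K, R) = 8*(K + K) = 8*(2*K) = 16*K)
f = -19 (f = 5*(-3) - 4 = -15 - 4 = -19)
V(y) = -303 + 288*y (V(y) = 3*((16*6)*(y - 1) - 5) = 3*(96*(-1 + y) - 5) = 3*((-96 + 96*y) - 5) = 3*(-101 + 96*y) = -303 + 288*y)
-V(f) = -(-303 + 288*(-19)) = -(-303 - 5472) = -1*(-5775) = 5775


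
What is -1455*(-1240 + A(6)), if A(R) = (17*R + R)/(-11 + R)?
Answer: 1835628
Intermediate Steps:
A(R) = 18*R/(-11 + R) (A(R) = (18*R)/(-11 + R) = 18*R/(-11 + R))
-1455*(-1240 + A(6)) = -1455*(-1240 + 18*6/(-11 + 6)) = -1455*(-1240 + 18*6/(-5)) = -1455*(-1240 + 18*6*(-⅕)) = -1455*(-1240 - 108/5) = -1455*(-6308/5) = 1835628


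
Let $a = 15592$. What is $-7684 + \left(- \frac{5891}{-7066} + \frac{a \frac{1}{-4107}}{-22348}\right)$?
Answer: $- \frac{1245710802547409}{162135086394} \approx -7683.2$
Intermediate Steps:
$-7684 + \left(- \frac{5891}{-7066} + \frac{a \frac{1}{-4107}}{-22348}\right) = -7684 + \left(- \frac{5891}{-7066} + \frac{15592 \frac{1}{-4107}}{-22348}\right) = -7684 + \left(\left(-5891\right) \left(- \frac{1}{7066}\right) + 15592 \left(- \frac{1}{4107}\right) \left(- \frac{1}{22348}\right)\right) = -7684 + \left(\frac{5891}{7066} - - \frac{3898}{22945809}\right) = -7684 + \left(\frac{5891}{7066} + \frac{3898}{22945809}\right) = -7684 + \frac{135201304087}{162135086394} = - \frac{1245710802547409}{162135086394}$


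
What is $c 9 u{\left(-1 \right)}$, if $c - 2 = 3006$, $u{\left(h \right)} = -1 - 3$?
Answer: $-108288$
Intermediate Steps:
$u{\left(h \right)} = -4$
$c = 3008$ ($c = 2 + 3006 = 3008$)
$c 9 u{\left(-1 \right)} = 3008 \cdot 9 \left(-4\right) = 3008 \left(-36\right) = -108288$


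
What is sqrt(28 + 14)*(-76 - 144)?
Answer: -220*sqrt(42) ≈ -1425.8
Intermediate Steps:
sqrt(28 + 14)*(-76 - 144) = sqrt(42)*(-220) = -220*sqrt(42)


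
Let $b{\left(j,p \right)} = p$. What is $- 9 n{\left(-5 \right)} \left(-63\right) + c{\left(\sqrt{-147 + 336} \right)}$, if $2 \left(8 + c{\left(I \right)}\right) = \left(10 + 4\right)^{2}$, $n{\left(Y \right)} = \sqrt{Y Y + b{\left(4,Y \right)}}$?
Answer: $90 + 1134 \sqrt{5} \approx 2625.7$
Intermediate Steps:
$n{\left(Y \right)} = \sqrt{Y + Y^{2}}$ ($n{\left(Y \right)} = \sqrt{Y Y + Y} = \sqrt{Y^{2} + Y} = \sqrt{Y + Y^{2}}$)
$c{\left(I \right)} = 90$ ($c{\left(I \right)} = -8 + \frac{\left(10 + 4\right)^{2}}{2} = -8 + \frac{14^{2}}{2} = -8 + \frac{1}{2} \cdot 196 = -8 + 98 = 90$)
$- 9 n{\left(-5 \right)} \left(-63\right) + c{\left(\sqrt{-147 + 336} \right)} = - 9 \sqrt{- 5 \left(1 - 5\right)} \left(-63\right) + 90 = - 9 \sqrt{\left(-5\right) \left(-4\right)} \left(-63\right) + 90 = - 9 \sqrt{20} \left(-63\right) + 90 = - 9 \cdot 2 \sqrt{5} \left(-63\right) + 90 = - 18 \sqrt{5} \left(-63\right) + 90 = 1134 \sqrt{5} + 90 = 90 + 1134 \sqrt{5}$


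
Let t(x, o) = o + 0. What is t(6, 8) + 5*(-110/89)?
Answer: 162/89 ≈ 1.8202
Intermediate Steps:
t(x, o) = o
t(6, 8) + 5*(-110/89) = 8 + 5*(-110/89) = 8 - 550/89 = 162/89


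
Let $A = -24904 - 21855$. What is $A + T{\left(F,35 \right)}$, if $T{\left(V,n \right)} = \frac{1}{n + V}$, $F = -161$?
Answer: $- \frac{5891635}{126} \approx -46759.0$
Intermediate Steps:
$T{\left(V,n \right)} = \frac{1}{V + n}$
$A = -46759$
$A + T{\left(F,35 \right)} = -46759 + \frac{1}{-161 + 35} = -46759 + \frac{1}{-126} = -46759 - \frac{1}{126} = - \frac{5891635}{126}$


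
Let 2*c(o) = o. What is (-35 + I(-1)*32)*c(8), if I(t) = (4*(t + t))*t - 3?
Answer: 500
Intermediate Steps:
c(o) = o/2
I(t) = -3 + 8*t² (I(t) = (4*(2*t))*t - 3 = (8*t)*t - 3 = 8*t² - 3 = -3 + 8*t²)
(-35 + I(-1)*32)*c(8) = (-35 + (-3 + 8*(-1)²)*32)*((½)*8) = (-35 + (-3 + 8*1)*32)*4 = (-35 + (-3 + 8)*32)*4 = (-35 + 5*32)*4 = (-35 + 160)*4 = 125*4 = 500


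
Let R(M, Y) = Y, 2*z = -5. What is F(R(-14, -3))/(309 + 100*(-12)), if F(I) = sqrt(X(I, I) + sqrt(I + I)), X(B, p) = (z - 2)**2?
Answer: -sqrt(81 + 4*I*sqrt(6))/1782 ≈ -0.0050597 - 0.00030491*I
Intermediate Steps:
z = -5/2 (z = (1/2)*(-5) = -5/2 ≈ -2.5000)
X(B, p) = 81/4 (X(B, p) = (-5/2 - 2)**2 = (-9/2)**2 = 81/4)
F(I) = sqrt(81/4 + sqrt(2)*sqrt(I)) (F(I) = sqrt(81/4 + sqrt(I + I)) = sqrt(81/4 + sqrt(2*I)) = sqrt(81/4 + sqrt(2)*sqrt(I)))
F(R(-14, -3))/(309 + 100*(-12)) = (sqrt(81 + 4*sqrt(2)*sqrt(-3))/2)/(309 + 100*(-12)) = (sqrt(81 + 4*sqrt(2)*(I*sqrt(3)))/2)/(309 - 1200) = (sqrt(81 + 4*I*sqrt(6))/2)/(-891) = (sqrt(81 + 4*I*sqrt(6))/2)*(-1/891) = -sqrt(81 + 4*I*sqrt(6))/1782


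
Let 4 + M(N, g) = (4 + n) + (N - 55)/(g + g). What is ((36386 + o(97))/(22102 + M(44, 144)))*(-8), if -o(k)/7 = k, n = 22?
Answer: -11752704/910243 ≈ -12.912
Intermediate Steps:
o(k) = -7*k
M(N, g) = 22 + (-55 + N)/(2*g) (M(N, g) = -4 + ((4 + 22) + (N - 55)/(g + g)) = -4 + (26 + (-55 + N)/((2*g))) = -4 + (26 + (-55 + N)*(1/(2*g))) = -4 + (26 + (-55 + N)/(2*g)) = 22 + (-55 + N)/(2*g))
((36386 + o(97))/(22102 + M(44, 144)))*(-8) = ((36386 - 7*97)/(22102 + (1/2)*(-55 + 44 + 44*144)/144))*(-8) = ((36386 - 679)/(22102 + (1/2)*(1/144)*(-55 + 44 + 6336)))*(-8) = (35707/(22102 + (1/2)*(1/144)*6325))*(-8) = (35707/(22102 + 6325/288))*(-8) = (35707/(6371701/288))*(-8) = (35707*(288/6371701))*(-8) = (1469088/910243)*(-8) = -11752704/910243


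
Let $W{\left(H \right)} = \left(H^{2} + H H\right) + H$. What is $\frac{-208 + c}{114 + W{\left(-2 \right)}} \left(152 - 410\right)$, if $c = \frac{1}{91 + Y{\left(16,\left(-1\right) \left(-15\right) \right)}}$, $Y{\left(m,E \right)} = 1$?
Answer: $\frac{164561}{368} \approx 447.18$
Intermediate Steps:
$W{\left(H \right)} = H + 2 H^{2}$ ($W{\left(H \right)} = \left(H^{2} + H^{2}\right) + H = 2 H^{2} + H = H + 2 H^{2}$)
$c = \frac{1}{92}$ ($c = \frac{1}{91 + 1} = \frac{1}{92} \approx 0.01087$)
$\frac{-208 + c}{114 + W{\left(-2 \right)}} \left(152 - 410\right) = \frac{-208 + \frac{1}{92}}{114 - 2 \left(1 + 2 \left(-2\right)\right)} \left(152 - 410\right) = - \frac{19135}{92 \left(114 - 2 \left(1 - 4\right)\right)} \left(-258\right) = - \frac{19135}{92 \left(114 - -6\right)} \left(-258\right) = - \frac{19135}{92 \left(114 + 6\right)} \left(-258\right) = - \frac{19135}{92 \cdot 120} \left(-258\right) = \left(- \frac{19135}{92}\right) \frac{1}{120} \left(-258\right) = \left(- \frac{3827}{2208}\right) \left(-258\right) = \frac{164561}{368}$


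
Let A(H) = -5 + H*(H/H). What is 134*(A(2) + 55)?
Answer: 6968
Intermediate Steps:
A(H) = -5 + H (A(H) = -5 + H*1 = -5 + H)
134*(A(2) + 55) = 134*((-5 + 2) + 55) = 134*(-3 + 55) = 134*52 = 6968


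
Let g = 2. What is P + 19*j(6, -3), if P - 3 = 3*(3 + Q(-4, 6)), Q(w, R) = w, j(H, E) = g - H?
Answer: -76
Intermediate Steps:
j(H, E) = 2 - H
P = 0 (P = 3 + 3*(3 - 4) = 3 + 3*(-1) = 3 - 3 = 0)
P + 19*j(6, -3) = 0 + 19*(2 - 1*6) = 0 + 19*(2 - 6) = 0 + 19*(-4) = 0 - 76 = -76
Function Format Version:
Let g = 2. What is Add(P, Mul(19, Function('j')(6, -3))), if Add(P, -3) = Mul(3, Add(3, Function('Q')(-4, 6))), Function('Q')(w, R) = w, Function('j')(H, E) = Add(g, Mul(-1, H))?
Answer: -76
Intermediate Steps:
Function('j')(H, E) = Add(2, Mul(-1, H))
P = 0 (P = Add(3, Mul(3, Add(3, -4))) = Add(3, Mul(3, -1)) = Add(3, -3) = 0)
Add(P, Mul(19, Function('j')(6, -3))) = Add(0, Mul(19, Add(2, Mul(-1, 6)))) = Add(0, Mul(19, Add(2, -6))) = Add(0, Mul(19, -4)) = Add(0, -76) = -76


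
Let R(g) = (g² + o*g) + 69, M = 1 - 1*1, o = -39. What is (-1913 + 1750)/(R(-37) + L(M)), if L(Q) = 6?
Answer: -163/2887 ≈ -0.056460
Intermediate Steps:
M = 0 (M = 1 - 1 = 0)
R(g) = 69 + g² - 39*g (R(g) = (g² - 39*g) + 69 = 69 + g² - 39*g)
(-1913 + 1750)/(R(-37) + L(M)) = (-1913 + 1750)/((69 + (-37)² - 39*(-37)) + 6) = -163/((69 + 1369 + 1443) + 6) = -163/(2881 + 6) = -163/2887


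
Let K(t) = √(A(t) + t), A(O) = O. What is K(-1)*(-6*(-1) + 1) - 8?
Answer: -8 + 7*I*√2 ≈ -8.0 + 9.8995*I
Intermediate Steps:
K(t) = √2*√t (K(t) = √(t + t) = √(2*t) = √2*√t)
K(-1)*(-6*(-1) + 1) - 8 = (√2*√(-1))*(-6*(-1) + 1) - 8 = (√2*I)*(6 + 1) - 8 = (I*√2)*7 - 8 = 7*I*√2 - 8 = -8 + 7*I*√2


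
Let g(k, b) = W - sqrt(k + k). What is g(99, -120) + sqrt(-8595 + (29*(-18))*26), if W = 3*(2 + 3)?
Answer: 15 - 3*sqrt(22) + 3*I*sqrt(2463) ≈ 0.92875 + 148.89*I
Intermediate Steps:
W = 15 (W = 3*5 = 15)
g(k, b) = 15 - sqrt(2)*sqrt(k) (g(k, b) = 15 - sqrt(k + k) = 15 - sqrt(2*k) = 15 - sqrt(2)*sqrt(k))
g(99, -120) + sqrt(-8595 + (29*(-18))*26) = (15 - sqrt(2)*sqrt(99)) + sqrt(-8595 + (29*(-18))*26) = (15 - sqrt(2)*3*sqrt(11)) + sqrt(-8595 - 522*26) = (15 - 3*sqrt(22)) + sqrt(-8595 - 13572) = (15 - 3*sqrt(22)) + sqrt(-22167) = (15 - 3*sqrt(22)) + 3*I*sqrt(2463) = 15 - 3*sqrt(22) + 3*I*sqrt(2463)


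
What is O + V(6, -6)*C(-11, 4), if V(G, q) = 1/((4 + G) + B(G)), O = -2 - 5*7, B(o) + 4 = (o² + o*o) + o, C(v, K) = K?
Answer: -776/21 ≈ -36.952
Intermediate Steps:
B(o) = -4 + o + 2*o² (B(o) = -4 + ((o² + o*o) + o) = -4 + ((o² + o²) + o) = -4 + (2*o² + o) = -4 + (o + 2*o²) = -4 + o + 2*o²)
O = -37 (O = -2 - 35 = -37)
V(G, q) = 1/(2*G + 2*G²) (V(G, q) = 1/((4 + G) + (-4 + G + 2*G²)) = 1/(2*G + 2*G²))
O + V(6, -6)*C(-11, 4) = -37 + ((½)/(6*(1 + 6)))*4 = -37 + ((½)*(⅙)/7)*4 = -37 + ((½)*(⅙)*(⅐))*4 = -37 + (1/84)*4 = -37 + 1/21 = -776/21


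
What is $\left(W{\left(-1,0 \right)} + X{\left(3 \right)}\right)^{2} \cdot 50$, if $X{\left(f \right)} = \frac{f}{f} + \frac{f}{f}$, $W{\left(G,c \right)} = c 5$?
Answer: $200$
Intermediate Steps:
$W{\left(G,c \right)} = 5 c$
$X{\left(f \right)} = 2$ ($X{\left(f \right)} = 1 + 1 = 2$)
$\left(W{\left(-1,0 \right)} + X{\left(3 \right)}\right)^{2} \cdot 50 = \left(5 \cdot 0 + 2\right)^{2} \cdot 50 = \left(0 + 2\right)^{2} \cdot 50 = 2^{2} \cdot 50 = 4 \cdot 50 = 200$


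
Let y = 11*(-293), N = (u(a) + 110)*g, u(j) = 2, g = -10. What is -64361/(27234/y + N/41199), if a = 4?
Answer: 8546135288097/1125623326 ≈ 7592.4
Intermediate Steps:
N = -1120 (N = (2 + 110)*(-10) = 112*(-10) = -1120)
y = -3223
-64361/(27234/y + N/41199) = -64361/(27234/(-3223) - 1120/41199) = -64361/(27234*(-1/3223) - 1120*1/41199) = -64361/(-27234/3223 - 1120/41199) = -64361/(-1125623326/132784377) = -64361*(-132784377/1125623326) = 8546135288097/1125623326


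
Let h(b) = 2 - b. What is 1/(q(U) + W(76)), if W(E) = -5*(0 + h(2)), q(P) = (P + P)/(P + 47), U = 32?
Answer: 79/64 ≈ 1.2344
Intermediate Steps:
q(P) = 2*P/(47 + P) (q(P) = (2*P)/(47 + P) = 2*P/(47 + P))
W(E) = 0 (W(E) = -5*(0 + (2 - 1*2)) = -5*(0 + (2 - 2)) = -5*(0 + 0) = -5*0 = 0)
1/(q(U) + W(76)) = 1/(2*32/(47 + 32) + 0) = 1/(2*32/79 + 0) = 1/(2*32*(1/79) + 0) = 1/(64/79 + 0) = 1/(64/79) = 79/64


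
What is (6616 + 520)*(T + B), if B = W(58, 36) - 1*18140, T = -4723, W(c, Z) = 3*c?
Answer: -161908704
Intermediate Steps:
B = -17966 (B = 3*58 - 1*18140 = 174 - 18140 = -17966)
(6616 + 520)*(T + B) = (6616 + 520)*(-4723 - 17966) = 7136*(-22689) = -161908704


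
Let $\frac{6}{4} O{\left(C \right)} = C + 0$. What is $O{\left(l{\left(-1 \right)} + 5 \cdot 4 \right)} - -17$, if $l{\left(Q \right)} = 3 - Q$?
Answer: $33$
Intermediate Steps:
$O{\left(C \right)} = \frac{2 C}{3}$ ($O{\left(C \right)} = \frac{2 \left(C + 0\right)}{3} = \frac{2 C}{3}$)
$O{\left(l{\left(-1 \right)} + 5 \cdot 4 \right)} - -17 = \frac{2 \left(\left(3 - -1\right) + 5 \cdot 4\right)}{3} - -17 = \frac{2 \left(\left(3 + 1\right) + 20\right)}{3} + 17 = \frac{2 \left(4 + 20\right)}{3} + 17 = \frac{2}{3} \cdot 24 + 17 = 16 + 17 = 33$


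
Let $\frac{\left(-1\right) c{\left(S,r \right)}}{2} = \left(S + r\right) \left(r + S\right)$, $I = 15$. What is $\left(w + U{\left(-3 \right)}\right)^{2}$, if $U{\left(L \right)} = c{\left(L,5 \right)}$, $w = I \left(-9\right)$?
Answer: $20449$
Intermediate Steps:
$w = -135$ ($w = 15 \left(-9\right) = -135$)
$c{\left(S,r \right)} = - 2 \left(S + r\right)^{2}$ ($c{\left(S,r \right)} = - 2 \left(S + r\right) \left(r + S\right) = - 2 \left(S + r\right) \left(S + r\right) = - 2 \left(S + r\right)^{2}$)
$U{\left(L \right)} = - 2 \left(5 + L\right)^{2}$ ($U{\left(L \right)} = - 2 \left(L + 5\right)^{2} = - 2 \left(5 + L\right)^{2}$)
$\left(w + U{\left(-3 \right)}\right)^{2} = \left(-135 - 2 \left(5 - 3\right)^{2}\right)^{2} = \left(-135 - 2 \cdot 2^{2}\right)^{2} = \left(-135 - 8\right)^{2} = \left(-143\right)^{2} = 20449$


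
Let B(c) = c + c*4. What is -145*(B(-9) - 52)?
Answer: 14065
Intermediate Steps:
B(c) = 5*c (B(c) = c + 4*c = 5*c)
-145*(B(-9) - 52) = -145*(5*(-9) - 52) = -145*(-45 - 52) = -145*(-97) = 14065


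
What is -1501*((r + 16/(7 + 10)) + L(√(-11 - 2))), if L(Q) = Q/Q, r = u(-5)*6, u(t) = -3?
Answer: 409773/17 ≈ 24104.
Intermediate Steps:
r = -18 (r = -3*6 = -18)
L(Q) = 1
-1501*((r + 16/(7 + 10)) + L(√(-11 - 2))) = -1501*((-18 + 16/(7 + 10)) + 1) = -1501*((-18 + 16/17) + 1) = -1501*(-290/17 + 1) = -1501*(-273/17) = 409773/17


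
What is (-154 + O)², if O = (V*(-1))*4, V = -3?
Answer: 20164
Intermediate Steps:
O = 12 (O = -3*(-1)*4 = 3*4 = 12)
(-154 + O)² = (-154 + 12)² = (-142)² = 20164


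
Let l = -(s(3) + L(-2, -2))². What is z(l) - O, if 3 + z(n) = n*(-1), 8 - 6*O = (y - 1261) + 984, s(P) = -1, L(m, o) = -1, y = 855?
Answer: 96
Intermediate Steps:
O = -95 (O = 4/3 - ((855 - 1261) + 984)/6 = 4/3 - (-406 + 984)/6 = 4/3 - ⅙*578 = 4/3 - 289/3 = -95)
l = -4 (l = -(-1 - 1)² = -1*(-2)² = -1*4 = -4)
z(n) = -3 - n (z(n) = -3 + n*(-1) = -3 - n)
z(l) - O = (-3 - 1*(-4)) - 1*(-95) = (-3 + 4) + 95 = 1 + 95 = 96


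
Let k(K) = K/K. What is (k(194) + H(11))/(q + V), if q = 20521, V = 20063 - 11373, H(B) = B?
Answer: 4/9737 ≈ 0.00041080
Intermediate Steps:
k(K) = 1
V = 8690
(k(194) + H(11))/(q + V) = (1 + 11)/(20521 + 8690) = 12/29211 = 12*(1/29211) = 4/9737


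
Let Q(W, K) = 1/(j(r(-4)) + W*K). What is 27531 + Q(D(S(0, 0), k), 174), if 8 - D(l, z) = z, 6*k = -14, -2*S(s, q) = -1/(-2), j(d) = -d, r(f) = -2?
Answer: 49555801/1800 ≈ 27531.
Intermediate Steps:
S(s, q) = -1/4 (S(s, q) = -(-1)/(2*(-2)) = -(-1)*(-1)/(2*2) = -1/2*1/2 = -1/4)
k = -7/3 (k = (1/6)*(-14) = -7/3 ≈ -2.3333)
D(l, z) = 8 - z
Q(W, K) = 1/(2 + K*W) (Q(W, K) = 1/(-1*(-2) + W*K) = 1/(2 + K*W))
27531 + Q(D(S(0, 0), k), 174) = 27531 + 1/(2 + 174*(8 - 1*(-7/3))) = 27531 + 1/(2 + 174*(8 + 7/3)) = 27531 + 1/(2 + 174*(31/3)) = 27531 + 1/(2 + 1798) = 27531 + 1/1800 = 49555801/1800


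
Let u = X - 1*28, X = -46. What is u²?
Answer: 5476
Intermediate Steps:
u = -74 (u = -46 - 1*28 = -46 - 28 = -74)
u² = (-74)² = 5476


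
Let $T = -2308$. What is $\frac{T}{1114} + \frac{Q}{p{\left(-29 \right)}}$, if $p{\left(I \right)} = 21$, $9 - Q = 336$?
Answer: $- \frac{68791}{3899} \approx -17.643$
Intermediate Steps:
$Q = -327$ ($Q = 9 - 336 = -327$)
$\frac{T}{1114} + \frac{Q}{p{\left(-29 \right)}} = - \frac{2308}{1114} - \frac{327}{21} = \left(-2308\right) \frac{1}{1114} - \frac{109}{7} = - \frac{1154}{557} - \frac{109}{7} = - \frac{68791}{3899}$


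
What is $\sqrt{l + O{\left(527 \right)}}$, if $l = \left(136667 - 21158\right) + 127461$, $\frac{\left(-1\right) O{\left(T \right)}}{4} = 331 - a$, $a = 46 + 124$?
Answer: $\sqrt{242326} \approx 492.27$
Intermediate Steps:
$a = 170$
$O{\left(T \right)} = -644$ ($O{\left(T \right)} = - 4 \left(331 - 170\right) = \left(-4\right) 161 = -644$)
$l = 242970$ ($l = 115509 + 127461 = 242970$)
$\sqrt{l + O{\left(527 \right)}} = \sqrt{242970 - 644} = \sqrt{242326}$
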